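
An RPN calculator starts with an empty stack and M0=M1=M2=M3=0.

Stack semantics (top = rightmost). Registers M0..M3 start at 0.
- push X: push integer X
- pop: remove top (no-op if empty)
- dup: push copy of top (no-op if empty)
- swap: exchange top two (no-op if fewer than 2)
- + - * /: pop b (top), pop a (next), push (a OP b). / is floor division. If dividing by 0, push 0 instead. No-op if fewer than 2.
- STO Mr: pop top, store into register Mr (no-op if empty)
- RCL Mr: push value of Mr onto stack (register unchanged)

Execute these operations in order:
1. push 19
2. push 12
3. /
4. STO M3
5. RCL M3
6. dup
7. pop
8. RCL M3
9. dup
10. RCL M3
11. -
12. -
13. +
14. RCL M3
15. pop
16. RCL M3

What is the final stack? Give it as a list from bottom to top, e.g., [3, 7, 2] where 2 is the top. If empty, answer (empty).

Answer: [2, 1]

Derivation:
After op 1 (push 19): stack=[19] mem=[0,0,0,0]
After op 2 (push 12): stack=[19,12] mem=[0,0,0,0]
After op 3 (/): stack=[1] mem=[0,0,0,0]
After op 4 (STO M3): stack=[empty] mem=[0,0,0,1]
After op 5 (RCL M3): stack=[1] mem=[0,0,0,1]
After op 6 (dup): stack=[1,1] mem=[0,0,0,1]
After op 7 (pop): stack=[1] mem=[0,0,0,1]
After op 8 (RCL M3): stack=[1,1] mem=[0,0,0,1]
After op 9 (dup): stack=[1,1,1] mem=[0,0,0,1]
After op 10 (RCL M3): stack=[1,1,1,1] mem=[0,0,0,1]
After op 11 (-): stack=[1,1,0] mem=[0,0,0,1]
After op 12 (-): stack=[1,1] mem=[0,0,0,1]
After op 13 (+): stack=[2] mem=[0,0,0,1]
After op 14 (RCL M3): stack=[2,1] mem=[0,0,0,1]
After op 15 (pop): stack=[2] mem=[0,0,0,1]
After op 16 (RCL M3): stack=[2,1] mem=[0,0,0,1]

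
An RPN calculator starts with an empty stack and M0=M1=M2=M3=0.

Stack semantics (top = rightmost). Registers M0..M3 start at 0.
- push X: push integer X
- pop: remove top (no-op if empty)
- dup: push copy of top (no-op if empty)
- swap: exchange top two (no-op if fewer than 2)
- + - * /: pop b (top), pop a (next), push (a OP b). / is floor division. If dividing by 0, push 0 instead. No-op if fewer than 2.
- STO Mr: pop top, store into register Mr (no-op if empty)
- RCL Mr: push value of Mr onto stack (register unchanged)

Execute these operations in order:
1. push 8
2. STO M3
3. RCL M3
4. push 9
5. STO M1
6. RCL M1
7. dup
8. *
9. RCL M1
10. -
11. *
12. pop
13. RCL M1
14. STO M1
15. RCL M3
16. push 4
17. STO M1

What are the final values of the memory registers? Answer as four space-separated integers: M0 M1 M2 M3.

Answer: 0 4 0 8

Derivation:
After op 1 (push 8): stack=[8] mem=[0,0,0,0]
After op 2 (STO M3): stack=[empty] mem=[0,0,0,8]
After op 3 (RCL M3): stack=[8] mem=[0,0,0,8]
After op 4 (push 9): stack=[8,9] mem=[0,0,0,8]
After op 5 (STO M1): stack=[8] mem=[0,9,0,8]
After op 6 (RCL M1): stack=[8,9] mem=[0,9,0,8]
After op 7 (dup): stack=[8,9,9] mem=[0,9,0,8]
After op 8 (*): stack=[8,81] mem=[0,9,0,8]
After op 9 (RCL M1): stack=[8,81,9] mem=[0,9,0,8]
After op 10 (-): stack=[8,72] mem=[0,9,0,8]
After op 11 (*): stack=[576] mem=[0,9,0,8]
After op 12 (pop): stack=[empty] mem=[0,9,0,8]
After op 13 (RCL M1): stack=[9] mem=[0,9,0,8]
After op 14 (STO M1): stack=[empty] mem=[0,9,0,8]
After op 15 (RCL M3): stack=[8] mem=[0,9,0,8]
After op 16 (push 4): stack=[8,4] mem=[0,9,0,8]
After op 17 (STO M1): stack=[8] mem=[0,4,0,8]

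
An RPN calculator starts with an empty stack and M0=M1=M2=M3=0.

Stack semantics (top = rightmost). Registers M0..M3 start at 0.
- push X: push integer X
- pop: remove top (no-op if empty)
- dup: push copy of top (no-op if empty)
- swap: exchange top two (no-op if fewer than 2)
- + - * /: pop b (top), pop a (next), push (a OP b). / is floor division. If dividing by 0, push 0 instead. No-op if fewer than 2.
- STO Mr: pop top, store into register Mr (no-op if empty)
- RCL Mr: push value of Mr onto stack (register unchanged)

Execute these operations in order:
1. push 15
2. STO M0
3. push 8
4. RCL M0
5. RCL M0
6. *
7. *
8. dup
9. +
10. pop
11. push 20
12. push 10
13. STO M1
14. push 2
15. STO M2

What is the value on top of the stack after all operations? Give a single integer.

Answer: 20

Derivation:
After op 1 (push 15): stack=[15] mem=[0,0,0,0]
After op 2 (STO M0): stack=[empty] mem=[15,0,0,0]
After op 3 (push 8): stack=[8] mem=[15,0,0,0]
After op 4 (RCL M0): stack=[8,15] mem=[15,0,0,0]
After op 5 (RCL M0): stack=[8,15,15] mem=[15,0,0,0]
After op 6 (*): stack=[8,225] mem=[15,0,0,0]
After op 7 (*): stack=[1800] mem=[15,0,0,0]
After op 8 (dup): stack=[1800,1800] mem=[15,0,0,0]
After op 9 (+): stack=[3600] mem=[15,0,0,0]
After op 10 (pop): stack=[empty] mem=[15,0,0,0]
After op 11 (push 20): stack=[20] mem=[15,0,0,0]
After op 12 (push 10): stack=[20,10] mem=[15,0,0,0]
After op 13 (STO M1): stack=[20] mem=[15,10,0,0]
After op 14 (push 2): stack=[20,2] mem=[15,10,0,0]
After op 15 (STO M2): stack=[20] mem=[15,10,2,0]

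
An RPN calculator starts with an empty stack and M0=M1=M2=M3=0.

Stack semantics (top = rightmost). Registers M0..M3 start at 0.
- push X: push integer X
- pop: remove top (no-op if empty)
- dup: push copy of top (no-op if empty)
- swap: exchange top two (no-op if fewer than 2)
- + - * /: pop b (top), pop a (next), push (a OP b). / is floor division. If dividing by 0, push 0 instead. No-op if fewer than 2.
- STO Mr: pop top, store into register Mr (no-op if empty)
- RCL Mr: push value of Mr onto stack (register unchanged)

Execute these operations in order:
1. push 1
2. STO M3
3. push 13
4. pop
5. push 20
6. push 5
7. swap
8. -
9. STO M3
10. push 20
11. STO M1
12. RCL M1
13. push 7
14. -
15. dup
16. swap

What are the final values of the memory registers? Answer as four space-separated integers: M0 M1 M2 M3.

After op 1 (push 1): stack=[1] mem=[0,0,0,0]
After op 2 (STO M3): stack=[empty] mem=[0,0,0,1]
After op 3 (push 13): stack=[13] mem=[0,0,0,1]
After op 4 (pop): stack=[empty] mem=[0,0,0,1]
After op 5 (push 20): stack=[20] mem=[0,0,0,1]
After op 6 (push 5): stack=[20,5] mem=[0,0,0,1]
After op 7 (swap): stack=[5,20] mem=[0,0,0,1]
After op 8 (-): stack=[-15] mem=[0,0,0,1]
After op 9 (STO M3): stack=[empty] mem=[0,0,0,-15]
After op 10 (push 20): stack=[20] mem=[0,0,0,-15]
After op 11 (STO M1): stack=[empty] mem=[0,20,0,-15]
After op 12 (RCL M1): stack=[20] mem=[0,20,0,-15]
After op 13 (push 7): stack=[20,7] mem=[0,20,0,-15]
After op 14 (-): stack=[13] mem=[0,20,0,-15]
After op 15 (dup): stack=[13,13] mem=[0,20,0,-15]
After op 16 (swap): stack=[13,13] mem=[0,20,0,-15]

Answer: 0 20 0 -15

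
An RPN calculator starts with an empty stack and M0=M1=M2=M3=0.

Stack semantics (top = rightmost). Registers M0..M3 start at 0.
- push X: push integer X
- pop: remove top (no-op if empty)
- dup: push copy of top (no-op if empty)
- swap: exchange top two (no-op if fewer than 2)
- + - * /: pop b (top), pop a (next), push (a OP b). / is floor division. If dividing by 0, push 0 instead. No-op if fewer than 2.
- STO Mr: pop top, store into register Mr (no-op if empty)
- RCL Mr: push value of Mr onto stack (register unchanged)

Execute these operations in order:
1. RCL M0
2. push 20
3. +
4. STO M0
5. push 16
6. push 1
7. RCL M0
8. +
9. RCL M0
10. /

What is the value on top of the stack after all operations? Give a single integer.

Answer: 1

Derivation:
After op 1 (RCL M0): stack=[0] mem=[0,0,0,0]
After op 2 (push 20): stack=[0,20] mem=[0,0,0,0]
After op 3 (+): stack=[20] mem=[0,0,0,0]
After op 4 (STO M0): stack=[empty] mem=[20,0,0,0]
After op 5 (push 16): stack=[16] mem=[20,0,0,0]
After op 6 (push 1): stack=[16,1] mem=[20,0,0,0]
After op 7 (RCL M0): stack=[16,1,20] mem=[20,0,0,0]
After op 8 (+): stack=[16,21] mem=[20,0,0,0]
After op 9 (RCL M0): stack=[16,21,20] mem=[20,0,0,0]
After op 10 (/): stack=[16,1] mem=[20,0,0,0]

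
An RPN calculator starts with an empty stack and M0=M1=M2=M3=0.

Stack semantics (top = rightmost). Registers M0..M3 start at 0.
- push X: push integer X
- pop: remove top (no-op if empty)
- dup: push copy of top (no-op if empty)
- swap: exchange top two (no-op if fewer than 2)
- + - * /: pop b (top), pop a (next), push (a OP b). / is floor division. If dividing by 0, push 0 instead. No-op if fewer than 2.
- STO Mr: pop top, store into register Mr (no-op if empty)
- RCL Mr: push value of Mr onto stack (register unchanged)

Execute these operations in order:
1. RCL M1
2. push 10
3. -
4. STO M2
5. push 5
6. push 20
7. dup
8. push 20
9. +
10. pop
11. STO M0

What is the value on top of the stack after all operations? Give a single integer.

After op 1 (RCL M1): stack=[0] mem=[0,0,0,0]
After op 2 (push 10): stack=[0,10] mem=[0,0,0,0]
After op 3 (-): stack=[-10] mem=[0,0,0,0]
After op 4 (STO M2): stack=[empty] mem=[0,0,-10,0]
After op 5 (push 5): stack=[5] mem=[0,0,-10,0]
After op 6 (push 20): stack=[5,20] mem=[0,0,-10,0]
After op 7 (dup): stack=[5,20,20] mem=[0,0,-10,0]
After op 8 (push 20): stack=[5,20,20,20] mem=[0,0,-10,0]
After op 9 (+): stack=[5,20,40] mem=[0,0,-10,0]
After op 10 (pop): stack=[5,20] mem=[0,0,-10,0]
After op 11 (STO M0): stack=[5] mem=[20,0,-10,0]

Answer: 5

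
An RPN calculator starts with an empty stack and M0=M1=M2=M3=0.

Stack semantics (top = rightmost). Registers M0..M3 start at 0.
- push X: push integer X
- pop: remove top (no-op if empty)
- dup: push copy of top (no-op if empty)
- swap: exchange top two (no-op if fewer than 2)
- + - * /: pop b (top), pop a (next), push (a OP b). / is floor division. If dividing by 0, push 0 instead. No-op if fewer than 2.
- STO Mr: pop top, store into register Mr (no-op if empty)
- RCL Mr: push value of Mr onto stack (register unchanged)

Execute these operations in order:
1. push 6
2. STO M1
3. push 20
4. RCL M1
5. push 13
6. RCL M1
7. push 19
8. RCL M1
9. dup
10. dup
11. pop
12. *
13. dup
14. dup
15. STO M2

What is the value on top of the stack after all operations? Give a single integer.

Answer: 36

Derivation:
After op 1 (push 6): stack=[6] mem=[0,0,0,0]
After op 2 (STO M1): stack=[empty] mem=[0,6,0,0]
After op 3 (push 20): stack=[20] mem=[0,6,0,0]
After op 4 (RCL M1): stack=[20,6] mem=[0,6,0,0]
After op 5 (push 13): stack=[20,6,13] mem=[0,6,0,0]
After op 6 (RCL M1): stack=[20,6,13,6] mem=[0,6,0,0]
After op 7 (push 19): stack=[20,6,13,6,19] mem=[0,6,0,0]
After op 8 (RCL M1): stack=[20,6,13,6,19,6] mem=[0,6,0,0]
After op 9 (dup): stack=[20,6,13,6,19,6,6] mem=[0,6,0,0]
After op 10 (dup): stack=[20,6,13,6,19,6,6,6] mem=[0,6,0,0]
After op 11 (pop): stack=[20,6,13,6,19,6,6] mem=[0,6,0,0]
After op 12 (*): stack=[20,6,13,6,19,36] mem=[0,6,0,0]
After op 13 (dup): stack=[20,6,13,6,19,36,36] mem=[0,6,0,0]
After op 14 (dup): stack=[20,6,13,6,19,36,36,36] mem=[0,6,0,0]
After op 15 (STO M2): stack=[20,6,13,6,19,36,36] mem=[0,6,36,0]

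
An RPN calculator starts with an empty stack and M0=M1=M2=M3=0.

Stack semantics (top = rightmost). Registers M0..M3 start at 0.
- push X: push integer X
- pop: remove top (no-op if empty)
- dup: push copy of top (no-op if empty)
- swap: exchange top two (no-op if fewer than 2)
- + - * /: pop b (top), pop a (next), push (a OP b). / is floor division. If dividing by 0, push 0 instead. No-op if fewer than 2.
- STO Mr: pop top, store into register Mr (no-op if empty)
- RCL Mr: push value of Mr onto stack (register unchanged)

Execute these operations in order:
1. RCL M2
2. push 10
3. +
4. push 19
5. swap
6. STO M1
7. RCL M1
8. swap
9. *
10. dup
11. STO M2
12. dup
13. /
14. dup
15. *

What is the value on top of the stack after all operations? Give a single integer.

After op 1 (RCL M2): stack=[0] mem=[0,0,0,0]
After op 2 (push 10): stack=[0,10] mem=[0,0,0,0]
After op 3 (+): stack=[10] mem=[0,0,0,0]
After op 4 (push 19): stack=[10,19] mem=[0,0,0,0]
After op 5 (swap): stack=[19,10] mem=[0,0,0,0]
After op 6 (STO M1): stack=[19] mem=[0,10,0,0]
After op 7 (RCL M1): stack=[19,10] mem=[0,10,0,0]
After op 8 (swap): stack=[10,19] mem=[0,10,0,0]
After op 9 (*): stack=[190] mem=[0,10,0,0]
After op 10 (dup): stack=[190,190] mem=[0,10,0,0]
After op 11 (STO M2): stack=[190] mem=[0,10,190,0]
After op 12 (dup): stack=[190,190] mem=[0,10,190,0]
After op 13 (/): stack=[1] mem=[0,10,190,0]
After op 14 (dup): stack=[1,1] mem=[0,10,190,0]
After op 15 (*): stack=[1] mem=[0,10,190,0]

Answer: 1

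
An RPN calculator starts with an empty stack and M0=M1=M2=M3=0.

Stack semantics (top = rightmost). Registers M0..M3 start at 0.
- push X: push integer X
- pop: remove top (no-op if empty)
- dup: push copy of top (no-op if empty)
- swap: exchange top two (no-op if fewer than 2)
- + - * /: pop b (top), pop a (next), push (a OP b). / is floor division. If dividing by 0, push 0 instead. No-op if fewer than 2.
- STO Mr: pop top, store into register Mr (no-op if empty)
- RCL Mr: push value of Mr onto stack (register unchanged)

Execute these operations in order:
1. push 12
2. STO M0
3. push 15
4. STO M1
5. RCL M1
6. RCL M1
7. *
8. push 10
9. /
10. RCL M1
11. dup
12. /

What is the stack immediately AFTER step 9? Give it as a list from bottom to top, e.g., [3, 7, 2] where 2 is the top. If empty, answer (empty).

After op 1 (push 12): stack=[12] mem=[0,0,0,0]
After op 2 (STO M0): stack=[empty] mem=[12,0,0,0]
After op 3 (push 15): stack=[15] mem=[12,0,0,0]
After op 4 (STO M1): stack=[empty] mem=[12,15,0,0]
After op 5 (RCL M1): stack=[15] mem=[12,15,0,0]
After op 6 (RCL M1): stack=[15,15] mem=[12,15,0,0]
After op 7 (*): stack=[225] mem=[12,15,0,0]
After op 8 (push 10): stack=[225,10] mem=[12,15,0,0]
After op 9 (/): stack=[22] mem=[12,15,0,0]

[22]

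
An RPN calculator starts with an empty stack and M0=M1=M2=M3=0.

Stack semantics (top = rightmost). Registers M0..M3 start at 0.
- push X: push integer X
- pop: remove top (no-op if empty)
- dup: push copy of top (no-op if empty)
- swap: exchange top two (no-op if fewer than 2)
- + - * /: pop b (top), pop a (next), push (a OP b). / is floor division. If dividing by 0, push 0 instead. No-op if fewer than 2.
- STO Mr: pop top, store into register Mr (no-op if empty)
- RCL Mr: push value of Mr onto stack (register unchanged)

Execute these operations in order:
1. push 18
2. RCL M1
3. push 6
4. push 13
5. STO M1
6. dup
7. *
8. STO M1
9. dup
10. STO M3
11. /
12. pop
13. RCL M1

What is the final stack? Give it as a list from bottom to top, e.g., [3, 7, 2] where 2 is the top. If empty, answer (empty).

After op 1 (push 18): stack=[18] mem=[0,0,0,0]
After op 2 (RCL M1): stack=[18,0] mem=[0,0,0,0]
After op 3 (push 6): stack=[18,0,6] mem=[0,0,0,0]
After op 4 (push 13): stack=[18,0,6,13] mem=[0,0,0,0]
After op 5 (STO M1): stack=[18,0,6] mem=[0,13,0,0]
After op 6 (dup): stack=[18,0,6,6] mem=[0,13,0,0]
After op 7 (*): stack=[18,0,36] mem=[0,13,0,0]
After op 8 (STO M1): stack=[18,0] mem=[0,36,0,0]
After op 9 (dup): stack=[18,0,0] mem=[0,36,0,0]
After op 10 (STO M3): stack=[18,0] mem=[0,36,0,0]
After op 11 (/): stack=[0] mem=[0,36,0,0]
After op 12 (pop): stack=[empty] mem=[0,36,0,0]
After op 13 (RCL M1): stack=[36] mem=[0,36,0,0]

Answer: [36]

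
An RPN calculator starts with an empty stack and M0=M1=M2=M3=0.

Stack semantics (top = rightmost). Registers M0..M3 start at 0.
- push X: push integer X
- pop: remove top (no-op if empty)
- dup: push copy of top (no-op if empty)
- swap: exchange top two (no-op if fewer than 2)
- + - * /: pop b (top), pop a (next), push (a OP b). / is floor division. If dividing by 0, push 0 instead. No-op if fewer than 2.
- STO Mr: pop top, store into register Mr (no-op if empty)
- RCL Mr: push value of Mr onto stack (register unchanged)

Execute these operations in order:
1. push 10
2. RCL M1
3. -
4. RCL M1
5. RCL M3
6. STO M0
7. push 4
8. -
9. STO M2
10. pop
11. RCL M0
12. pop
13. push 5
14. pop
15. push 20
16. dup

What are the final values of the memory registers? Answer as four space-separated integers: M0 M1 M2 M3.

After op 1 (push 10): stack=[10] mem=[0,0,0,0]
After op 2 (RCL M1): stack=[10,0] mem=[0,0,0,0]
After op 3 (-): stack=[10] mem=[0,0,0,0]
After op 4 (RCL M1): stack=[10,0] mem=[0,0,0,0]
After op 5 (RCL M3): stack=[10,0,0] mem=[0,0,0,0]
After op 6 (STO M0): stack=[10,0] mem=[0,0,0,0]
After op 7 (push 4): stack=[10,0,4] mem=[0,0,0,0]
After op 8 (-): stack=[10,-4] mem=[0,0,0,0]
After op 9 (STO M2): stack=[10] mem=[0,0,-4,0]
After op 10 (pop): stack=[empty] mem=[0,0,-4,0]
After op 11 (RCL M0): stack=[0] mem=[0,0,-4,0]
After op 12 (pop): stack=[empty] mem=[0,0,-4,0]
After op 13 (push 5): stack=[5] mem=[0,0,-4,0]
After op 14 (pop): stack=[empty] mem=[0,0,-4,0]
After op 15 (push 20): stack=[20] mem=[0,0,-4,0]
After op 16 (dup): stack=[20,20] mem=[0,0,-4,0]

Answer: 0 0 -4 0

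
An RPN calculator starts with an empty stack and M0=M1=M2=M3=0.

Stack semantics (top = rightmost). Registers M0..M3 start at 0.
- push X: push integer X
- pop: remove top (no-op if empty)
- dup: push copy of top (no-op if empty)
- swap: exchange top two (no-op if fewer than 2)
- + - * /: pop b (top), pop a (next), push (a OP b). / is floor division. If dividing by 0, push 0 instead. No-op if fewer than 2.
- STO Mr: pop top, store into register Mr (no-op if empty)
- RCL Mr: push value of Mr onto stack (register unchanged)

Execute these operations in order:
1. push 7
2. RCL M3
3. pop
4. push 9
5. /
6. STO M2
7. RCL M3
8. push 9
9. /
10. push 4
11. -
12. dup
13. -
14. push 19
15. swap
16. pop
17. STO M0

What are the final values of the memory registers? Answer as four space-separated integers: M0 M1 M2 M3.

After op 1 (push 7): stack=[7] mem=[0,0,0,0]
After op 2 (RCL M3): stack=[7,0] mem=[0,0,0,0]
After op 3 (pop): stack=[7] mem=[0,0,0,0]
After op 4 (push 9): stack=[7,9] mem=[0,0,0,0]
After op 5 (/): stack=[0] mem=[0,0,0,0]
After op 6 (STO M2): stack=[empty] mem=[0,0,0,0]
After op 7 (RCL M3): stack=[0] mem=[0,0,0,0]
After op 8 (push 9): stack=[0,9] mem=[0,0,0,0]
After op 9 (/): stack=[0] mem=[0,0,0,0]
After op 10 (push 4): stack=[0,4] mem=[0,0,0,0]
After op 11 (-): stack=[-4] mem=[0,0,0,0]
After op 12 (dup): stack=[-4,-4] mem=[0,0,0,0]
After op 13 (-): stack=[0] mem=[0,0,0,0]
After op 14 (push 19): stack=[0,19] mem=[0,0,0,0]
After op 15 (swap): stack=[19,0] mem=[0,0,0,0]
After op 16 (pop): stack=[19] mem=[0,0,0,0]
After op 17 (STO M0): stack=[empty] mem=[19,0,0,0]

Answer: 19 0 0 0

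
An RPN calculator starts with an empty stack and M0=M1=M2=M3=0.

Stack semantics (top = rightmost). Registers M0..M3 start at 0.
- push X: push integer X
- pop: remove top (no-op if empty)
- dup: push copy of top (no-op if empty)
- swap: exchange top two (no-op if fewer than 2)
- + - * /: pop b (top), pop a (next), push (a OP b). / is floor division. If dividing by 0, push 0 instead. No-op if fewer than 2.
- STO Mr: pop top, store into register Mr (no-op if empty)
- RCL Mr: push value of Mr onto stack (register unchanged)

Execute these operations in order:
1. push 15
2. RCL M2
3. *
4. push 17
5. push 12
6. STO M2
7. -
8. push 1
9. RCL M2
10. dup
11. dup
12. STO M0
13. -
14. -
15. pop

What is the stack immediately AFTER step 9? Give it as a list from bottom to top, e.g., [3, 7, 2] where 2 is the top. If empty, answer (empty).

After op 1 (push 15): stack=[15] mem=[0,0,0,0]
After op 2 (RCL M2): stack=[15,0] mem=[0,0,0,0]
After op 3 (*): stack=[0] mem=[0,0,0,0]
After op 4 (push 17): stack=[0,17] mem=[0,0,0,0]
After op 5 (push 12): stack=[0,17,12] mem=[0,0,0,0]
After op 6 (STO M2): stack=[0,17] mem=[0,0,12,0]
After op 7 (-): stack=[-17] mem=[0,0,12,0]
After op 8 (push 1): stack=[-17,1] mem=[0,0,12,0]
After op 9 (RCL M2): stack=[-17,1,12] mem=[0,0,12,0]

[-17, 1, 12]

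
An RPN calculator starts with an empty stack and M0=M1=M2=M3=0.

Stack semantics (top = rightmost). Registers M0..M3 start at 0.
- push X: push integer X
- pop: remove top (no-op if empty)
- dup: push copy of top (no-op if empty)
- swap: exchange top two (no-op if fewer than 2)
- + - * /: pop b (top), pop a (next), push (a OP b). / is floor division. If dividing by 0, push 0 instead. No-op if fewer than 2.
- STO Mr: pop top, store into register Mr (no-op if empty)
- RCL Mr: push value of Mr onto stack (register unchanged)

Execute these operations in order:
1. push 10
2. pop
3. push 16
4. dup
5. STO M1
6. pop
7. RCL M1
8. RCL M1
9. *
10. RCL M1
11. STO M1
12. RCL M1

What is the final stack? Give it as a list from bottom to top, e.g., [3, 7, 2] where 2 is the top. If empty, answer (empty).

Answer: [256, 16]

Derivation:
After op 1 (push 10): stack=[10] mem=[0,0,0,0]
After op 2 (pop): stack=[empty] mem=[0,0,0,0]
After op 3 (push 16): stack=[16] mem=[0,0,0,0]
After op 4 (dup): stack=[16,16] mem=[0,0,0,0]
After op 5 (STO M1): stack=[16] mem=[0,16,0,0]
After op 6 (pop): stack=[empty] mem=[0,16,0,0]
After op 7 (RCL M1): stack=[16] mem=[0,16,0,0]
After op 8 (RCL M1): stack=[16,16] mem=[0,16,0,0]
After op 9 (*): stack=[256] mem=[0,16,0,0]
After op 10 (RCL M1): stack=[256,16] mem=[0,16,0,0]
After op 11 (STO M1): stack=[256] mem=[0,16,0,0]
After op 12 (RCL M1): stack=[256,16] mem=[0,16,0,0]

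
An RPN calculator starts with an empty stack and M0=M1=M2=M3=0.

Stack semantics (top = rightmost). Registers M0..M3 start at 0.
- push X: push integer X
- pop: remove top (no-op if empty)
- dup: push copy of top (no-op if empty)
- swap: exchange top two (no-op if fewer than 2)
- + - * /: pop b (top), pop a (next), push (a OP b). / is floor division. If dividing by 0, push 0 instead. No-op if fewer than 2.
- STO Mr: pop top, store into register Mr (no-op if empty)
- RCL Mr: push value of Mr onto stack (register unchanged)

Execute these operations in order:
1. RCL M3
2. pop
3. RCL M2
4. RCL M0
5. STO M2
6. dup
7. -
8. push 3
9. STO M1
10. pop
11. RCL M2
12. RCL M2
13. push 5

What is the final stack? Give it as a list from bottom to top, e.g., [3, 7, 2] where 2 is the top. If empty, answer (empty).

After op 1 (RCL M3): stack=[0] mem=[0,0,0,0]
After op 2 (pop): stack=[empty] mem=[0,0,0,0]
After op 3 (RCL M2): stack=[0] mem=[0,0,0,0]
After op 4 (RCL M0): stack=[0,0] mem=[0,0,0,0]
After op 5 (STO M2): stack=[0] mem=[0,0,0,0]
After op 6 (dup): stack=[0,0] mem=[0,0,0,0]
After op 7 (-): stack=[0] mem=[0,0,0,0]
After op 8 (push 3): stack=[0,3] mem=[0,0,0,0]
After op 9 (STO M1): stack=[0] mem=[0,3,0,0]
After op 10 (pop): stack=[empty] mem=[0,3,0,0]
After op 11 (RCL M2): stack=[0] mem=[0,3,0,0]
After op 12 (RCL M2): stack=[0,0] mem=[0,3,0,0]
After op 13 (push 5): stack=[0,0,5] mem=[0,3,0,0]

Answer: [0, 0, 5]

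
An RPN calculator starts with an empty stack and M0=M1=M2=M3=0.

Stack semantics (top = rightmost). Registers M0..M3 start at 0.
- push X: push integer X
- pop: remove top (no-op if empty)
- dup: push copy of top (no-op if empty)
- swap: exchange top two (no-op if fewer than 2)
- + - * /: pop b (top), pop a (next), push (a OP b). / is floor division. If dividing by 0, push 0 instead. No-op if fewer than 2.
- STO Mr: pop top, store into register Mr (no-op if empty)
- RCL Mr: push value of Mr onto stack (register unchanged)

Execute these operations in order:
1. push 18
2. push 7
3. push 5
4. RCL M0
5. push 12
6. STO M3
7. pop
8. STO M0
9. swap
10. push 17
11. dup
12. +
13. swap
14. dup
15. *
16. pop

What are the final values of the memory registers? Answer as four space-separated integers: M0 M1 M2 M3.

Answer: 5 0 0 12

Derivation:
After op 1 (push 18): stack=[18] mem=[0,0,0,0]
After op 2 (push 7): stack=[18,7] mem=[0,0,0,0]
After op 3 (push 5): stack=[18,7,5] mem=[0,0,0,0]
After op 4 (RCL M0): stack=[18,7,5,0] mem=[0,0,0,0]
After op 5 (push 12): stack=[18,7,5,0,12] mem=[0,0,0,0]
After op 6 (STO M3): stack=[18,7,5,0] mem=[0,0,0,12]
After op 7 (pop): stack=[18,7,5] mem=[0,0,0,12]
After op 8 (STO M0): stack=[18,7] mem=[5,0,0,12]
After op 9 (swap): stack=[7,18] mem=[5,0,0,12]
After op 10 (push 17): stack=[7,18,17] mem=[5,0,0,12]
After op 11 (dup): stack=[7,18,17,17] mem=[5,0,0,12]
After op 12 (+): stack=[7,18,34] mem=[5,0,0,12]
After op 13 (swap): stack=[7,34,18] mem=[5,0,0,12]
After op 14 (dup): stack=[7,34,18,18] mem=[5,0,0,12]
After op 15 (*): stack=[7,34,324] mem=[5,0,0,12]
After op 16 (pop): stack=[7,34] mem=[5,0,0,12]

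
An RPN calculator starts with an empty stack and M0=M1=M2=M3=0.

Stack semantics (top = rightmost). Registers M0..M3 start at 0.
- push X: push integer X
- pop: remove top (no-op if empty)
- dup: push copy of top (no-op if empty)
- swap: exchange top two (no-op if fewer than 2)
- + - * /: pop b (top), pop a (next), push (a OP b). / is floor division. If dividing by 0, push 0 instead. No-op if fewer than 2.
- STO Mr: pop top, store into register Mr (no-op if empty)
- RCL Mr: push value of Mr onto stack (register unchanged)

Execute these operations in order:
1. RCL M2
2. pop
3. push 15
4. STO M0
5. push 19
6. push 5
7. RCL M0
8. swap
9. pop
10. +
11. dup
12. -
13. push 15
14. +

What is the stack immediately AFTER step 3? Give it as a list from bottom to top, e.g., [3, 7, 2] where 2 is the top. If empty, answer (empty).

After op 1 (RCL M2): stack=[0] mem=[0,0,0,0]
After op 2 (pop): stack=[empty] mem=[0,0,0,0]
After op 3 (push 15): stack=[15] mem=[0,0,0,0]

[15]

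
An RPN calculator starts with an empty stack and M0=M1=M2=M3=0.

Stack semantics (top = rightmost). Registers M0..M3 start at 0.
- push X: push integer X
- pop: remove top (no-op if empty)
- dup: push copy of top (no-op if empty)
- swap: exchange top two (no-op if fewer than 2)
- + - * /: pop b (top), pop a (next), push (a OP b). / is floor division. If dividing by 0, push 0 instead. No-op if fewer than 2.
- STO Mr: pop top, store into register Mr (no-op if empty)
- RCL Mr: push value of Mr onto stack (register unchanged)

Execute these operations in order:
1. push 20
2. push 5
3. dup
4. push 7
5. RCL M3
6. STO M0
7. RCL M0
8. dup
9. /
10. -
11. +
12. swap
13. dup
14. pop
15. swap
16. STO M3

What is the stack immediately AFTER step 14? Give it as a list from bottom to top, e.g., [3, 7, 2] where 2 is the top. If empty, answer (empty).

After op 1 (push 20): stack=[20] mem=[0,0,0,0]
After op 2 (push 5): stack=[20,5] mem=[0,0,0,0]
After op 3 (dup): stack=[20,5,5] mem=[0,0,0,0]
After op 4 (push 7): stack=[20,5,5,7] mem=[0,0,0,0]
After op 5 (RCL M3): stack=[20,5,5,7,0] mem=[0,0,0,0]
After op 6 (STO M0): stack=[20,5,5,7] mem=[0,0,0,0]
After op 7 (RCL M0): stack=[20,5,5,7,0] mem=[0,0,0,0]
After op 8 (dup): stack=[20,5,5,7,0,0] mem=[0,0,0,0]
After op 9 (/): stack=[20,5,5,7,0] mem=[0,0,0,0]
After op 10 (-): stack=[20,5,5,7] mem=[0,0,0,0]
After op 11 (+): stack=[20,5,12] mem=[0,0,0,0]
After op 12 (swap): stack=[20,12,5] mem=[0,0,0,0]
After op 13 (dup): stack=[20,12,5,5] mem=[0,0,0,0]
After op 14 (pop): stack=[20,12,5] mem=[0,0,0,0]

[20, 12, 5]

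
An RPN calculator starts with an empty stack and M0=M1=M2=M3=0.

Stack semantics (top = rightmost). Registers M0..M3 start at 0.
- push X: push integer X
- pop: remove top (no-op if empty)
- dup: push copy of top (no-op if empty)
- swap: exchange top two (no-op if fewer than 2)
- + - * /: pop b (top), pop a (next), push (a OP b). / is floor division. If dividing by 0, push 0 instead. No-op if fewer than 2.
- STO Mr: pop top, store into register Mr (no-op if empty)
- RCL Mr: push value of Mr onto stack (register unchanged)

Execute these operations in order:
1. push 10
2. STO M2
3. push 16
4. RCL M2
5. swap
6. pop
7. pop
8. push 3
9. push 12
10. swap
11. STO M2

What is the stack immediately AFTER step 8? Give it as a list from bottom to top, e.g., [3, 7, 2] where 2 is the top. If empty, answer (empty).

After op 1 (push 10): stack=[10] mem=[0,0,0,0]
After op 2 (STO M2): stack=[empty] mem=[0,0,10,0]
After op 3 (push 16): stack=[16] mem=[0,0,10,0]
After op 4 (RCL M2): stack=[16,10] mem=[0,0,10,0]
After op 5 (swap): stack=[10,16] mem=[0,0,10,0]
After op 6 (pop): stack=[10] mem=[0,0,10,0]
After op 7 (pop): stack=[empty] mem=[0,0,10,0]
After op 8 (push 3): stack=[3] mem=[0,0,10,0]

[3]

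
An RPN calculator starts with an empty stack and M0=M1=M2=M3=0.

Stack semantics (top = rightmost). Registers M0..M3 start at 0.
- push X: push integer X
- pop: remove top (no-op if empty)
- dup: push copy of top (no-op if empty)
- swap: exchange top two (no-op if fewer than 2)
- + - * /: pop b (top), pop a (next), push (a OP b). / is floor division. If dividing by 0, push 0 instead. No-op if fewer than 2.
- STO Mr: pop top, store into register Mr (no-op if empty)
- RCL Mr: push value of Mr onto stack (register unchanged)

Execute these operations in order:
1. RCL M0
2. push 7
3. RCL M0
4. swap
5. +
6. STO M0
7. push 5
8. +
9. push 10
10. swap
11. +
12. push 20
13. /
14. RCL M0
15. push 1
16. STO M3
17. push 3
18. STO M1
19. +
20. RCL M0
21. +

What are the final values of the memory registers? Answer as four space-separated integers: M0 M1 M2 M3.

After op 1 (RCL M0): stack=[0] mem=[0,0,0,0]
After op 2 (push 7): stack=[0,7] mem=[0,0,0,0]
After op 3 (RCL M0): stack=[0,7,0] mem=[0,0,0,0]
After op 4 (swap): stack=[0,0,7] mem=[0,0,0,0]
After op 5 (+): stack=[0,7] mem=[0,0,0,0]
After op 6 (STO M0): stack=[0] mem=[7,0,0,0]
After op 7 (push 5): stack=[0,5] mem=[7,0,0,0]
After op 8 (+): stack=[5] mem=[7,0,0,0]
After op 9 (push 10): stack=[5,10] mem=[7,0,0,0]
After op 10 (swap): stack=[10,5] mem=[7,0,0,0]
After op 11 (+): stack=[15] mem=[7,0,0,0]
After op 12 (push 20): stack=[15,20] mem=[7,0,0,0]
After op 13 (/): stack=[0] mem=[7,0,0,0]
After op 14 (RCL M0): stack=[0,7] mem=[7,0,0,0]
After op 15 (push 1): stack=[0,7,1] mem=[7,0,0,0]
After op 16 (STO M3): stack=[0,7] mem=[7,0,0,1]
After op 17 (push 3): stack=[0,7,3] mem=[7,0,0,1]
After op 18 (STO M1): stack=[0,7] mem=[7,3,0,1]
After op 19 (+): stack=[7] mem=[7,3,0,1]
After op 20 (RCL M0): stack=[7,7] mem=[7,3,0,1]
After op 21 (+): stack=[14] mem=[7,3,0,1]

Answer: 7 3 0 1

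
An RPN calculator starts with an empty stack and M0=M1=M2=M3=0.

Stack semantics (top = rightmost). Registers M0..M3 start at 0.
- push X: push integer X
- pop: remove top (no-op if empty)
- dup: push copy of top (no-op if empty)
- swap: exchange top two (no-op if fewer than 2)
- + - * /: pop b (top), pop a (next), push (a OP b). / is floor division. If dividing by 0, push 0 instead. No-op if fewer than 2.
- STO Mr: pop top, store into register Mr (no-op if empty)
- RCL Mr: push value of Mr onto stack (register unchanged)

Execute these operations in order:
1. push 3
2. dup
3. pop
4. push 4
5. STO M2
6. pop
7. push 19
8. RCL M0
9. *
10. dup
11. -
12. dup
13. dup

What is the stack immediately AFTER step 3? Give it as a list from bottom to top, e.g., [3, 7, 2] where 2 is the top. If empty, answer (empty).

After op 1 (push 3): stack=[3] mem=[0,0,0,0]
After op 2 (dup): stack=[3,3] mem=[0,0,0,0]
After op 3 (pop): stack=[3] mem=[0,0,0,0]

[3]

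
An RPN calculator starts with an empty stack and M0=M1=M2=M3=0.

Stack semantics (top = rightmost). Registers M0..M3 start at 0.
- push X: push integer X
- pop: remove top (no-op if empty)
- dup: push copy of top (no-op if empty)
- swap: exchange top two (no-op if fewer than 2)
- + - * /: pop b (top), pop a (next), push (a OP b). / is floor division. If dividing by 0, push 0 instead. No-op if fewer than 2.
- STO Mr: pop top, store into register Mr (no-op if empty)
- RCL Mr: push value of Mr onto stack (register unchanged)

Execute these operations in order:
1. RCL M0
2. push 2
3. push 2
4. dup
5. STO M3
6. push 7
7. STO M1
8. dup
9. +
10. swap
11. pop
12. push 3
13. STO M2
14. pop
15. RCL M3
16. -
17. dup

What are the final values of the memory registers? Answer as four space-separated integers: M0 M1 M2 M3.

Answer: 0 7 3 2

Derivation:
After op 1 (RCL M0): stack=[0] mem=[0,0,0,0]
After op 2 (push 2): stack=[0,2] mem=[0,0,0,0]
After op 3 (push 2): stack=[0,2,2] mem=[0,0,0,0]
After op 4 (dup): stack=[0,2,2,2] mem=[0,0,0,0]
After op 5 (STO M3): stack=[0,2,2] mem=[0,0,0,2]
After op 6 (push 7): stack=[0,2,2,7] mem=[0,0,0,2]
After op 7 (STO M1): stack=[0,2,2] mem=[0,7,0,2]
After op 8 (dup): stack=[0,2,2,2] mem=[0,7,0,2]
After op 9 (+): stack=[0,2,4] mem=[0,7,0,2]
After op 10 (swap): stack=[0,4,2] mem=[0,7,0,2]
After op 11 (pop): stack=[0,4] mem=[0,7,0,2]
After op 12 (push 3): stack=[0,4,3] mem=[0,7,0,2]
After op 13 (STO M2): stack=[0,4] mem=[0,7,3,2]
After op 14 (pop): stack=[0] mem=[0,7,3,2]
After op 15 (RCL M3): stack=[0,2] mem=[0,7,3,2]
After op 16 (-): stack=[-2] mem=[0,7,3,2]
After op 17 (dup): stack=[-2,-2] mem=[0,7,3,2]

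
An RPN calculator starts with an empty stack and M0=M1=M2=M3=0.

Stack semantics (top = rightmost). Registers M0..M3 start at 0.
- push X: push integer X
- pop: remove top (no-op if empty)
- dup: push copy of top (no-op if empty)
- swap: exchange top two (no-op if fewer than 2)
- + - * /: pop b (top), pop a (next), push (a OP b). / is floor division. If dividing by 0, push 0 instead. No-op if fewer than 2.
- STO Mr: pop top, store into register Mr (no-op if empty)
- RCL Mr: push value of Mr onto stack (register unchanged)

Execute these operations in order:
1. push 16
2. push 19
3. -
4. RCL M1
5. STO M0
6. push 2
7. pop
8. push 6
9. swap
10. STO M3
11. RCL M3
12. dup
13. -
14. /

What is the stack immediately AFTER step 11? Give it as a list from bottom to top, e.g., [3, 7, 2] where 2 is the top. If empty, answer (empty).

After op 1 (push 16): stack=[16] mem=[0,0,0,0]
After op 2 (push 19): stack=[16,19] mem=[0,0,0,0]
After op 3 (-): stack=[-3] mem=[0,0,0,0]
After op 4 (RCL M1): stack=[-3,0] mem=[0,0,0,0]
After op 5 (STO M0): stack=[-3] mem=[0,0,0,0]
After op 6 (push 2): stack=[-3,2] mem=[0,0,0,0]
After op 7 (pop): stack=[-3] mem=[0,0,0,0]
After op 8 (push 6): stack=[-3,6] mem=[0,0,0,0]
After op 9 (swap): stack=[6,-3] mem=[0,0,0,0]
After op 10 (STO M3): stack=[6] mem=[0,0,0,-3]
After op 11 (RCL M3): stack=[6,-3] mem=[0,0,0,-3]

[6, -3]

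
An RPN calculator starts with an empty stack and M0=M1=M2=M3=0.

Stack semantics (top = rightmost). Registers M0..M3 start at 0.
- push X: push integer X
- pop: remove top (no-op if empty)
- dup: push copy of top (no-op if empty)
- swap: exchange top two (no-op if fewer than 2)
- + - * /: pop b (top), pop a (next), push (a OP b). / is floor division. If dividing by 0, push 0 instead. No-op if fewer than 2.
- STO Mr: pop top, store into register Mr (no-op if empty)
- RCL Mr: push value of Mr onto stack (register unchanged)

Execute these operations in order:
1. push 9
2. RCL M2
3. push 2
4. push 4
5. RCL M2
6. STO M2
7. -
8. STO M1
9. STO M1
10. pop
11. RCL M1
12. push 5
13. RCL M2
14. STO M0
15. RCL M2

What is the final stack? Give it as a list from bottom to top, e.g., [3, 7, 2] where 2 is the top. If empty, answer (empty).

After op 1 (push 9): stack=[9] mem=[0,0,0,0]
After op 2 (RCL M2): stack=[9,0] mem=[0,0,0,0]
After op 3 (push 2): stack=[9,0,2] mem=[0,0,0,0]
After op 4 (push 4): stack=[9,0,2,4] mem=[0,0,0,0]
After op 5 (RCL M2): stack=[9,0,2,4,0] mem=[0,0,0,0]
After op 6 (STO M2): stack=[9,0,2,4] mem=[0,0,0,0]
After op 7 (-): stack=[9,0,-2] mem=[0,0,0,0]
After op 8 (STO M1): stack=[9,0] mem=[0,-2,0,0]
After op 9 (STO M1): stack=[9] mem=[0,0,0,0]
After op 10 (pop): stack=[empty] mem=[0,0,0,0]
After op 11 (RCL M1): stack=[0] mem=[0,0,0,0]
After op 12 (push 5): stack=[0,5] mem=[0,0,0,0]
After op 13 (RCL M2): stack=[0,5,0] mem=[0,0,0,0]
After op 14 (STO M0): stack=[0,5] mem=[0,0,0,0]
After op 15 (RCL M2): stack=[0,5,0] mem=[0,0,0,0]

Answer: [0, 5, 0]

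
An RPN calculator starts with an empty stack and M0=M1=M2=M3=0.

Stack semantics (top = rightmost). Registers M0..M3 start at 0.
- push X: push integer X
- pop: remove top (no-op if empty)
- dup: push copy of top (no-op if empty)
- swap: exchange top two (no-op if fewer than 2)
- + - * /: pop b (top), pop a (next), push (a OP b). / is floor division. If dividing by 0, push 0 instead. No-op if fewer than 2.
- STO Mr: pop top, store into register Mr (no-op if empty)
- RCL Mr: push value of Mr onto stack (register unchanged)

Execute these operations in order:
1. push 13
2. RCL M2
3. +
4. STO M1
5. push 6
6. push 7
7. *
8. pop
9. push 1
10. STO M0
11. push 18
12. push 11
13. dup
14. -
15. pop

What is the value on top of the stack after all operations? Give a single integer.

After op 1 (push 13): stack=[13] mem=[0,0,0,0]
After op 2 (RCL M2): stack=[13,0] mem=[0,0,0,0]
After op 3 (+): stack=[13] mem=[0,0,0,0]
After op 4 (STO M1): stack=[empty] mem=[0,13,0,0]
After op 5 (push 6): stack=[6] mem=[0,13,0,0]
After op 6 (push 7): stack=[6,7] mem=[0,13,0,0]
After op 7 (*): stack=[42] mem=[0,13,0,0]
After op 8 (pop): stack=[empty] mem=[0,13,0,0]
After op 9 (push 1): stack=[1] mem=[0,13,0,0]
After op 10 (STO M0): stack=[empty] mem=[1,13,0,0]
After op 11 (push 18): stack=[18] mem=[1,13,0,0]
After op 12 (push 11): stack=[18,11] mem=[1,13,0,0]
After op 13 (dup): stack=[18,11,11] mem=[1,13,0,0]
After op 14 (-): stack=[18,0] mem=[1,13,0,0]
After op 15 (pop): stack=[18] mem=[1,13,0,0]

Answer: 18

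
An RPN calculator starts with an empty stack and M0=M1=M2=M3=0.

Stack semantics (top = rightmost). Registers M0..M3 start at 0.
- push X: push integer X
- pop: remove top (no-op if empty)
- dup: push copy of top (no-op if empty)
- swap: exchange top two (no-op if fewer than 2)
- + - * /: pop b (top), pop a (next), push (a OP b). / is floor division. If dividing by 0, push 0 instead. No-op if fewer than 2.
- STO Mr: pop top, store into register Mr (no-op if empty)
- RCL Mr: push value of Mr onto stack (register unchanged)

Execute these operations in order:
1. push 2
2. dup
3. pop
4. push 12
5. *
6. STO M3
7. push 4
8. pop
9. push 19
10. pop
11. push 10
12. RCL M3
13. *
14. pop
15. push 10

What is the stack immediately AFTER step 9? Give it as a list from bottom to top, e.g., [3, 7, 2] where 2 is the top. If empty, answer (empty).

After op 1 (push 2): stack=[2] mem=[0,0,0,0]
After op 2 (dup): stack=[2,2] mem=[0,0,0,0]
After op 3 (pop): stack=[2] mem=[0,0,0,0]
After op 4 (push 12): stack=[2,12] mem=[0,0,0,0]
After op 5 (*): stack=[24] mem=[0,0,0,0]
After op 6 (STO M3): stack=[empty] mem=[0,0,0,24]
After op 7 (push 4): stack=[4] mem=[0,0,0,24]
After op 8 (pop): stack=[empty] mem=[0,0,0,24]
After op 9 (push 19): stack=[19] mem=[0,0,0,24]

[19]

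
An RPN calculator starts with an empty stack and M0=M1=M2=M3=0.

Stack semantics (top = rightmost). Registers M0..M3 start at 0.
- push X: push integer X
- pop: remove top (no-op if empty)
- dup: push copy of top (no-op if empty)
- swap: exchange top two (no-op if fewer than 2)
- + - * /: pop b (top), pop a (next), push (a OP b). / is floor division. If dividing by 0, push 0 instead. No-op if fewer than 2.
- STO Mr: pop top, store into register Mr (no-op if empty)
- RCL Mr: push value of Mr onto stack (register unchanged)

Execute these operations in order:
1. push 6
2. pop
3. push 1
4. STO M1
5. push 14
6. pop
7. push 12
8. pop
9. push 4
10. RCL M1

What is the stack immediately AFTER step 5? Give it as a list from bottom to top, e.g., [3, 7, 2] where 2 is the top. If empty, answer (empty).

After op 1 (push 6): stack=[6] mem=[0,0,0,0]
After op 2 (pop): stack=[empty] mem=[0,0,0,0]
After op 3 (push 1): stack=[1] mem=[0,0,0,0]
After op 4 (STO M1): stack=[empty] mem=[0,1,0,0]
After op 5 (push 14): stack=[14] mem=[0,1,0,0]

[14]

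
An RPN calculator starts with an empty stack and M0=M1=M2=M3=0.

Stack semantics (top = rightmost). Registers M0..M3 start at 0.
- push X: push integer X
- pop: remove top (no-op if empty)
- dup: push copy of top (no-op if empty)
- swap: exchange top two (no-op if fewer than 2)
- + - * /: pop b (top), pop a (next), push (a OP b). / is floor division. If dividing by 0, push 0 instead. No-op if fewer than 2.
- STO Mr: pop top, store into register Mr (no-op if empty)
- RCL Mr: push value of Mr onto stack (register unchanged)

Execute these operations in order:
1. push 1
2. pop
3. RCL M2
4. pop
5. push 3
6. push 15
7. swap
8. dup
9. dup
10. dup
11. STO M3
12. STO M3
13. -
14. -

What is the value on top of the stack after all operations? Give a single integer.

After op 1 (push 1): stack=[1] mem=[0,0,0,0]
After op 2 (pop): stack=[empty] mem=[0,0,0,0]
After op 3 (RCL M2): stack=[0] mem=[0,0,0,0]
After op 4 (pop): stack=[empty] mem=[0,0,0,0]
After op 5 (push 3): stack=[3] mem=[0,0,0,0]
After op 6 (push 15): stack=[3,15] mem=[0,0,0,0]
After op 7 (swap): stack=[15,3] mem=[0,0,0,0]
After op 8 (dup): stack=[15,3,3] mem=[0,0,0,0]
After op 9 (dup): stack=[15,3,3,3] mem=[0,0,0,0]
After op 10 (dup): stack=[15,3,3,3,3] mem=[0,0,0,0]
After op 11 (STO M3): stack=[15,3,3,3] mem=[0,0,0,3]
After op 12 (STO M3): stack=[15,3,3] mem=[0,0,0,3]
After op 13 (-): stack=[15,0] mem=[0,0,0,3]
After op 14 (-): stack=[15] mem=[0,0,0,3]

Answer: 15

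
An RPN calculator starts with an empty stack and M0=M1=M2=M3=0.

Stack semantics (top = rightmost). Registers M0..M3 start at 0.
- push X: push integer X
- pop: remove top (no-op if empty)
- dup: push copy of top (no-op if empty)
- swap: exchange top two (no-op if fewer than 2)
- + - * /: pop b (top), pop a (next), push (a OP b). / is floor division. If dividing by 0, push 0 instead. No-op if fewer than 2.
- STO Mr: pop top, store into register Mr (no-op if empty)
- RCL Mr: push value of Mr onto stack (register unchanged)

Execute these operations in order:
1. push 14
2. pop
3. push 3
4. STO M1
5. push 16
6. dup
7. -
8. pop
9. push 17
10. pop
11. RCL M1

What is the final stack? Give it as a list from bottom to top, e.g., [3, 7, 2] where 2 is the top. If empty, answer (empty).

Answer: [3]

Derivation:
After op 1 (push 14): stack=[14] mem=[0,0,0,0]
After op 2 (pop): stack=[empty] mem=[0,0,0,0]
After op 3 (push 3): stack=[3] mem=[0,0,0,0]
After op 4 (STO M1): stack=[empty] mem=[0,3,0,0]
After op 5 (push 16): stack=[16] mem=[0,3,0,0]
After op 6 (dup): stack=[16,16] mem=[0,3,0,0]
After op 7 (-): stack=[0] mem=[0,3,0,0]
After op 8 (pop): stack=[empty] mem=[0,3,0,0]
After op 9 (push 17): stack=[17] mem=[0,3,0,0]
After op 10 (pop): stack=[empty] mem=[0,3,0,0]
After op 11 (RCL M1): stack=[3] mem=[0,3,0,0]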